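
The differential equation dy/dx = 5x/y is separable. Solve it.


Separate variables: y dy = 5x dx.
Integrate both sides: y²/2 = (5/2)x^2 + C₀.
Multiply by 2: y² = 5x^2 + C.


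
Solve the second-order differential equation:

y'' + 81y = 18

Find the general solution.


Homogeneous part: r² + 81 = 0 ⇒ r = ±9i, so y_h = C₁cos(9x) + C₂sin(9x).
Try constant y_p = A; plug in: 81A = 18 ⇒ A = 2/9.
General solution: y = C₁cos(9x) + C₂sin(9x) + 2/9.


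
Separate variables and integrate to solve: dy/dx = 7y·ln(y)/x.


Separate: dy/[y ln(y)] = 7 dx/x.
Substitute u = ln(y): du/u = 7 dx/x.
Integrate: ln|ln(y)| = 7ln|x| + C₀, hence ln(y) = C·x^7.


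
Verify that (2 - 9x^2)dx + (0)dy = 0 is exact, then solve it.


Check exactness: ∂M/∂y = 0 and ∂N/∂x = 0; equal, so the equation is exact.
Integrate M with respect to x (treating y as constant): ∫M dx = 2x - 3x^3 + h(y).
Differentiate w.r.t. y and set equal to N: all terms match, so h'(y) = 0 and h is a constant absorbed into C.
General solution: 2x - 3x^3 = C.


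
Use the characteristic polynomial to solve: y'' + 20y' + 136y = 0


Characteristic equation: r² + 20r + 136 = 0.
Discriminant is negative; roots r = -10 ± 6i (complex conjugate pair).
General solution uses e^(α x)(C₁ cos(β x) + C₂ sin(β x)): y = e^(-10x)(C₁cos(6x) + C₂sin(6x)).


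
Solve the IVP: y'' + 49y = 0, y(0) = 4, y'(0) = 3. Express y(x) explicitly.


Characteristic roots of r² + 49 = 0 are ±7i, so y = C₁cos(7x) + C₂sin(7x).
Apply y(0) = 4: C₁ = 4. Differentiate and apply y'(0) = 3: 7·C₂ = 3, so C₂ = 3/7.
Particular solution: y = 4cos(7x) + (3/7)sin(7x).


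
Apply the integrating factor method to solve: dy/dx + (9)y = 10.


P(x) = 9, Q(x) = 10; integrating factor μ = e^(9x).
(μ y)' = 10e^(9x) ⇒ μ y = (10/9)e^(9x) + C.
Divide by μ: y = 10/9 + Ce^(-9x).


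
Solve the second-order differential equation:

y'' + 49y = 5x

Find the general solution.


Homogeneous: r² + 49 = 0 ⇒ r = ±7i, y_h = C₁cos(7x) + C₂sin(7x).
Polynomial forcing; try y_p = Ax + B. Then y_p'' + 49 y_p = 49(Ax + B) = 5x, so B = 0 and A = 5/49.
General solution: y = C₁cos(7x) + C₂sin(7x) + (5/49)x.


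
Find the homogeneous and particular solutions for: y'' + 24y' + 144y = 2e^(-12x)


Characteristic polynomial (r + 12)² = 0; repeated root r = -12.
y_h = (C₁ + C₂x)e^(-12x). Forcing matches the repeated root (resonance), so try y_p = Ax² e^(-12x).
Substitute and solve for A: 2A = 2, so A = 1.
General solution: y = (C₁ + C₂x + x²)e^(-12x).


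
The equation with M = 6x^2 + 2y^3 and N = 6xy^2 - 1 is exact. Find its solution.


Check exactness: ∂M/∂y = 6y^2 and ∂N/∂x = 6y^2; equal, so the equation is exact.
Integrate M with respect to x (treating y as constant): ∫M dx = 2x^3 + 2xy^3 + h(y).
Differentiate w.r.t. y and set equal to N: the x-dependent terms already match, leaving h'(y) = -1. Integrate: h(y) = -y.
So F(x,y) = 2x^3 + 2xy^3 - y.
General solution: 2x^3 + 2xy^3 - y = C.


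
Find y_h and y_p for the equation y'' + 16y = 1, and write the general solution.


Homogeneous part: r² + 16 = 0 ⇒ r = ±4i, so y_h = C₁cos(4x) + C₂sin(4x).
Try constant y_p = A; plug in: 16A = 1 ⇒ A = 1/16.
General solution: y = C₁cos(4x) + C₂sin(4x) + 1/16.


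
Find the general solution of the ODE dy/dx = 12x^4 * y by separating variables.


Separate variables: dy/y = 12x^4 dx.
Integrate: ln|y| = (12/5)x^5 + C₀.
Exponentiate: y = Ce^((12/5)x^5).


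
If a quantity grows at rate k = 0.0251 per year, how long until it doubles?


Exponential growth: P(t) = P₀ e^(0.0251t). Set P(t)/P₀ = 2: e^(0.0251t) = 2.
Solve: t = ln(2)/0.0251 ≈ 27.62 years.


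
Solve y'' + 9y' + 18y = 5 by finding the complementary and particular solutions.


Characteristic roots of r² + 9r + 18 = 0 are -3, -6.
y_h = C₁e^(-3x) + C₂e^(-6x).
Constant forcing; try y_p = A. Then 18A = 5 ⇒ A = 5/18.
General solution: y = C₁e^(-3x) + C₂e^(-6x) + 5/18.


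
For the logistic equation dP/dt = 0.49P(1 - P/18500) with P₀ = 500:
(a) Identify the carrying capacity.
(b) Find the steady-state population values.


Logistic ODE dP/dt = 0.49P(1 - P/18500) has equilibria where dP/dt = 0, i.e. P = 0 or P = 18500.
The coefficient (1 - P/K) = 0 when P = K, identifying K = 18500 as the carrying capacity.
(a) K = 18500; (b) equilibria P = 0 and P = 18500.


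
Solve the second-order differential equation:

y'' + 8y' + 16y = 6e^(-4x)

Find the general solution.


Characteristic polynomial (r + 4)² = 0; repeated root r = -4.
y_h = (C₁ + C₂x)e^(-4x). Forcing matches the repeated root (resonance), so try y_p = Ax² e^(-4x).
Substitute and solve for A: 2A = 6, so A = 3.
General solution: y = (C₁ + C₂x + 3x²)e^(-4x).


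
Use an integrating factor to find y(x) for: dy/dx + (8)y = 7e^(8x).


P(x) = 8 ⇒ μ = e^(8x).
(μ y)' = 7e^(16x) ⇒ μ y = (7/16)e^(16x) + C.
Divide by μ: y = (7/16)e^(8x) + Ce^(-8x).


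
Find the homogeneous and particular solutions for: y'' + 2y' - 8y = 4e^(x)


Characteristic roots of r² + 2r - 8 = 0 are 2, -4.
y_h = C₁e^(2x) + C₂e^(-4x).
Forcing exponent 1 is not a characteristic root; try y_p = Ae^(x).
Substitute: A·(1 + (2)·1 + (-8)) = A·-5 = 4, so A = -4/5.
General solution: y = C₁e^(2x) + C₂e^(-4x) - (4/5)e^(x).


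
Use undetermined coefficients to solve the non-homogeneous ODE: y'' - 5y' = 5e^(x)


Characteristic roots of r² - 5r = 0 are 0, 5.
y_h = C₁ + C₂e^(5x).
Forcing exponent 1 is not a characteristic root; try y_p = Ae^(x).
Substitute: A·(1 + (-5)·1 + (0)) = A·-4 = 5, so A = -5/4.
General solution: y = C₁ + C₂e^(5x) - (5/4)e^(x).


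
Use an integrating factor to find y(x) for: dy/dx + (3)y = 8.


P(x) = 3, Q(x) = 8; integrating factor μ = e^(3x).
(μ y)' = 8e^(3x) ⇒ μ y = (8/3)e^(3x) + C.
Divide by μ: y = 8/3 + Ce^(-3x).


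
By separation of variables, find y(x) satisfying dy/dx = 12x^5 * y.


Separate variables: dy/y = 12x^5 dx.
Integrate: ln|y| = 2x^6 + C₀.
Exponentiate: y = Ce^(2x^6).


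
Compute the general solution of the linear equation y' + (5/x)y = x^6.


P(x) = 5/x ⇒ μ = x^5.
(x^5 y)' = x^5·x^6 = x^11.
Integrate: x^5 y = x^12/(12) + C.
Solve for y: y = (1/12)x^7 + C/x^5.


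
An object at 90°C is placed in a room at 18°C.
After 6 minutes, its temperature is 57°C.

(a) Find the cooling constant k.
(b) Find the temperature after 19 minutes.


Newton's law: T(t) = T_a + (T₀ - T_a)e^(-kt).
(a) Use T(6) = 57: (57 - 18)/(90 - 18) = e^(-k·6), so k = -ln(0.542)/6 ≈ 0.1022.
(b) Apply k to t = 19: T(19) = 18 + (72)e^(-1.941) ≈ 28.3°C.


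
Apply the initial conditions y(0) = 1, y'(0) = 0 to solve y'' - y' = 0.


Characteristic roots of r² - r = 0 are 1, 0.
General solution y = c₁ e^(x) + c₂.
Apply y(0) = 1: c₁ + c₂ = 1. Apply y'(0) = 0: 1 c₁ + 0 c₂ = 0.
Solve: c₁ = 0, c₂ = 1.
Particular solution: y = 0e^(x) + 1.


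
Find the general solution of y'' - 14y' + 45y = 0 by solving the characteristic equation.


Characteristic equation: r² - 14r + 45 = 0.
Factor: (r - 9)(r - 5) = 0 ⇒ r = 9, 5 (distinct real).
General solution: y = C₁e^(9x) + C₂e^(5x).


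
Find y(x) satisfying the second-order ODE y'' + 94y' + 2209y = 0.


Characteristic equation: r² + 94r + 2209 = 0, i.e. (r + 47)² = 0.
Repeated root r = -47; include an x factor for the second linearly independent solution.
General solution: y = (C₁ + C₂x)e^(-47x).


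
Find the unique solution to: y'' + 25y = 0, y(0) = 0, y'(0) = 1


Characteristic roots of r² + 25 = 0 are ±5i, so y = C₁cos(5x) + C₂sin(5x).
Apply y(0) = 0: C₁ = 0. Differentiate and apply y'(0) = 1: 5·C₂ = 1, so C₂ = 1/5.
Particular solution: y = (1/5)sin(5x).


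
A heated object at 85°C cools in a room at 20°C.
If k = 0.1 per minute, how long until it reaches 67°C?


From T(t) = T_a + (T₀ - T_a)e^(-kt), set T(t) = 67:
(67 - 20) / (85 - 20) = e^(-0.1t), so t = -ln(0.723)/0.1 ≈ 3.2 minutes.


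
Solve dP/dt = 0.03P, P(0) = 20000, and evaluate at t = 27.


The ODE dP/dt = 0.03P has solution P(t) = P(0)e^(0.03t).
Substitute P(0) = 20000 and t = 27: P(27) = 20000 e^(0.81) ≈ 44958.


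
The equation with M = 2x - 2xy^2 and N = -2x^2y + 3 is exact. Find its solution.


Check exactness: ∂M/∂y = -4xy and ∂N/∂x = -4xy; equal, so the equation is exact.
Integrate M with respect to x (treating y as constant): ∫M dx = x^2 - x^2y^2 + h(y).
Differentiate w.r.t. y and set equal to N: the x-dependent terms already match, leaving h'(y) = 3. Integrate: h(y) = 3y.
So F(x,y) = x^2 - x^2y^2 + 3y.
General solution: x^2 - x^2y^2 + 3y = C.


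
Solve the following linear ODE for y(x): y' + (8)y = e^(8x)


P(x) = 8 ⇒ μ = e^(8x).
(μ y)' = e^(16x) ⇒ μ y = (1/16)e^(16x) + C.
Divide by μ: y = (1/16)e^(8x) + Ce^(-8x).


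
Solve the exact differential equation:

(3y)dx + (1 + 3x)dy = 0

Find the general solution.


Check exactness: ∂M/∂y = 3 and ∂N/∂x = 3; equal, so the equation is exact.
Integrate M with respect to x (treating y as constant): ∫M dx = 3xy + h(y).
Differentiate w.r.t. y and set equal to N: the x-dependent terms already match, leaving h'(y) = 1. Integrate: h(y) = y.
So F(x,y) = y + 3xy.
General solution: y + 3xy = C.


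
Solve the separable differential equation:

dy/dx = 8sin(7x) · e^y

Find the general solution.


Separate: e^(-y) dy = 8sin(7x) dx.
Integrate: -e^(-y) = -(8/7)cos(7x) + C₀.
Rearrange: e^(-y) = (8/7)cos(7x) + C.


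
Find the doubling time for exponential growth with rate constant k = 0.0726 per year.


Exponential growth: P(t) = P₀ e^(0.0726t). Set P(t)/P₀ = 2: e^(0.0726t) = 2.
Solve: t = ln(2)/0.0726 ≈ 9.55 years.


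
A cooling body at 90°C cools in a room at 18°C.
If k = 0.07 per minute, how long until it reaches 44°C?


From T(t) = T_a + (T₀ - T_a)e^(-kt), set T(t) = 44:
(44 - 18) / (90 - 18) = e^(-0.07t), so t = -ln(0.361)/0.07 ≈ 14.6 minutes.


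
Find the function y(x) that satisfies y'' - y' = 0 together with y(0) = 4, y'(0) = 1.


Characteristic roots of r² - r = 0 are 1, 0.
General solution y = c₁ e^(x) + c₂.
Apply y(0) = 4: c₁ + c₂ = 4. Apply y'(0) = 1: 1 c₁ + 0 c₂ = 1.
Solve: c₁ = 1, c₂ = 3.
Particular solution: y = e^(x) + 3.


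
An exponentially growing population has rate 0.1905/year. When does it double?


Exponential growth: P(t) = P₀ e^(0.1905t). Set P(t)/P₀ = 2: e^(0.1905t) = 2.
Solve: t = ln(2)/0.1905 ≈ 3.64 years.


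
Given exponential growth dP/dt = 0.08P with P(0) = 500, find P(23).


The ODE dP/dt = 0.08P has solution P(t) = P(0)e^(0.08t).
Substitute P(0) = 500 and t = 23: P(23) = 500 e^(1.84) ≈ 3148.


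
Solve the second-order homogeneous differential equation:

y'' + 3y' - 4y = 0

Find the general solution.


Characteristic equation: r² + 3r - 4 = 0.
Factor: (r + 4)(r - 1) = 0 ⇒ r = -4, 1 (distinct real).
General solution: y = C₁e^(-4x) + C₂e^(x).


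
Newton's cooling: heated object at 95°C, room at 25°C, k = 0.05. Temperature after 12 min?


Newton's law: dT/dt = -k(T - T_a) has solution T(t) = T_a + (T₀ - T_a)e^(-kt).
Plug in T_a = 25, T₀ = 95, k = 0.05, t = 12: T(12) = 25 + (70)e^(-0.60) ≈ 63.4°C.


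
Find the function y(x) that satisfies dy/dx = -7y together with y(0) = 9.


General solution of y' = -7y is y = Ce^(-7x).
Apply y(0) = 9: C = 9.
Particular solution: y = 9e^(-7x).


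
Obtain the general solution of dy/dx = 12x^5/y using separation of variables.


Separate variables: y dy = 12x^5 dx.
Integrate both sides: y²/2 = 2x^6 + C₀.
Multiply by 2: y² = 4x^6 + C.


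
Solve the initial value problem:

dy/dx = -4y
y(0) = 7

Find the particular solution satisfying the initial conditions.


General solution of y' = -4y is y = Ce^(-4x).
Apply y(0) = 7: C = 7.
Particular solution: y = 7e^(-4x).


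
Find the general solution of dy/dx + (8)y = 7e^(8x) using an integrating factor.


P(x) = 8 ⇒ μ = e^(8x).
(μ y)' = 7e^(16x) ⇒ μ y = (7/16)e^(16x) + C.
Divide by μ: y = (7/16)e^(8x) + Ce^(-8x).


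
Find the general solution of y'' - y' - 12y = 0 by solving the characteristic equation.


Characteristic equation: r² - r - 12 = 0.
Factor: (r - 4)(r + 3) = 0 ⇒ r = 4, -3 (distinct real).
General solution: y = C₁e^(4x) + C₂e^(-3x).


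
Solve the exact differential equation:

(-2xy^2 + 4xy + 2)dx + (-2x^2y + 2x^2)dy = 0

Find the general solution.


Check exactness: ∂M/∂y = -4xy + 4x and ∂N/∂x = -4xy + 4x; equal, so the equation is exact.
Integrate M with respect to x (treating y as constant): ∫M dx = -x^2y^2 + 2x^2y + 2x + h(y).
Differentiate w.r.t. y and set equal to N: all terms match, so h'(y) = 0 and h is a constant absorbed into C.
General solution: -x^2y^2 + 2x^2y + 2x = C.


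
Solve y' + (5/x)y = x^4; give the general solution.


P(x) = 5/x ⇒ μ = x^5.
(x^5 y)' = x^9 ⇒ x^5 y = x^10/(10) + C.
Solve for y: y = (1/10)x^5 + C/x^5.


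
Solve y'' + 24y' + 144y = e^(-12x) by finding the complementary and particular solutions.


Characteristic polynomial (r + 12)² = 0; repeated root r = -12.
y_h = (C₁ + C₂x)e^(-12x). Forcing matches the repeated root (resonance), so try y_p = Ax² e^(-12x).
Substitute and solve for A: 2A = 1, so A = 1/2.
General solution: y = (C₁ + C₂x + (1/2)x²)e^(-12x).


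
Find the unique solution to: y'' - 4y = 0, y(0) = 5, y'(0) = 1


Characteristic roots of r² - 4 = 0 are 2, -2.
General solution y = c₁ e^(2x) + c₂ e^(-2x).
Apply y(0) = 5: c₁ + c₂ = 5. Apply y'(0) = 1: 2 c₁ - 2 c₂ = 1.
Solve: c₁ = 11/4, c₂ = 9/4.
Particular solution: y = (11/4)e^(2x) + (9/4)e^(-2x).


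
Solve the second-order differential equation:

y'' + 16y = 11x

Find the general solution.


Homogeneous: r² + 16 = 0 ⇒ r = ±4i, y_h = C₁cos(4x) + C₂sin(4x).
Polynomial forcing; try y_p = Ax + B. Then y_p'' + 16 y_p = 16(Ax + B) = 11x, so B = 0 and A = 11/16.
General solution: y = C₁cos(4x) + C₂sin(4x) + (11/16)x.


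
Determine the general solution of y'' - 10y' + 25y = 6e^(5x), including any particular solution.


Characteristic polynomial (r - 5)² = 0; repeated root r = 5.
y_h = (C₁ + C₂x)e^(5x). Forcing matches the repeated root (resonance), so try y_p = Ax² e^(5x).
Substitute and solve for A: 2A = 6, so A = 3.
General solution: y = (C₁ + C₂x + 3x²)e^(5x).


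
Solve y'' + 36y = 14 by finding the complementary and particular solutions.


Homogeneous part: r² + 36 = 0 ⇒ r = ±6i, so y_h = C₁cos(6x) + C₂sin(6x).
Try constant y_p = A; plug in: 36A = 14 ⇒ A = 7/18.
General solution: y = C₁cos(6x) + C₂sin(6x) + 7/18.


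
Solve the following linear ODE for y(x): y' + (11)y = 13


P(x) = 11, Q(x) = 13; integrating factor μ = e^(11x).
(μ y)' = 13e^(11x) ⇒ μ y = (13/11)e^(11x) + C.
Divide by μ: y = 13/11 + Ce^(-11x).


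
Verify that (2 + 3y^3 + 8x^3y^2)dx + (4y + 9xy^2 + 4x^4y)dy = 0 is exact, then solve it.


Check exactness: ∂M/∂y = 9y^2 + 16x^3y and ∂N/∂x = 9y^2 + 16x^3y; equal, so the equation is exact.
Integrate M with respect to x (treating y as constant): ∫M dx = 2x + 3xy^3 + 2x^4y^2 + h(y).
Differentiate w.r.t. y and set equal to N: the x-dependent terms already match, leaving h'(y) = 4y. Integrate: h(y) = 2y^2.
So F(x,y) = 2x + 2y^2 + 3xy^3 + 2x^4y^2.
General solution: 2x + 2y^2 + 3xy^3 + 2x^4y^2 = C.


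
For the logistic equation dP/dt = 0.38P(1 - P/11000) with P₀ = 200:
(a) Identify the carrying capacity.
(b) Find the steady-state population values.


Logistic ODE dP/dt = 0.38P(1 - P/11000) has equilibria where dP/dt = 0, i.e. P = 0 or P = 11000.
The coefficient (1 - P/K) = 0 when P = K, identifying K = 11000 as the carrying capacity.
(a) K = 11000; (b) equilibria P = 0 and P = 11000.


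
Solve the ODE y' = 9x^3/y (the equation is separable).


Separate variables: y dy = 9x^3 dx.
Integrate both sides: y²/2 = (9/4)x^4 + C₀.
Multiply by 2: y² = (9/2)x^4 + C.


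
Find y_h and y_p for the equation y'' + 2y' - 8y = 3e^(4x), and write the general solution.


Characteristic roots of r² + 2r - 8 = 0 are 2, -4.
y_h = C₁e^(2x) + C₂e^(-4x).
Forcing exponent 4 is not a characteristic root; try y_p = Ae^(4x).
Substitute: A·(16 + (2)·4 + (-8)) = A·16 = 3, so A = 3/16.
General solution: y = C₁e^(2x) + C₂e^(-4x) + (3/16)e^(4x).


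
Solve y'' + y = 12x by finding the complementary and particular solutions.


Homogeneous: r² + 1 = 0 ⇒ r = ±1i, y_h = C₁cos(x) + C₂sin(x).
Polynomial forcing; try y_p = Ax + B. Then y_p'' + 1 y_p = 1(Ax + B) = 12x, so B = 0 and A = 12.
General solution: y = C₁cos(x) + C₂sin(x) + 12x.


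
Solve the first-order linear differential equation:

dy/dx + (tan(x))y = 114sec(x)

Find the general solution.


P(x) = tan(x) ⇒ μ = e^(∫tan(x)dx) = sec(x).
(sec(x) y)' = 114sec²(x) ⇒ sec(x) y = 114tan(x) + C.
Multiply by cos(x): y = 114sin(x) + C·cos(x).


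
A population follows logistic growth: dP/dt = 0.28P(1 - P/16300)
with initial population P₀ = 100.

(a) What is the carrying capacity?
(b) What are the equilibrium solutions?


Logistic ODE dP/dt = 0.28P(1 - P/16300) has equilibria where dP/dt = 0, i.e. P = 0 or P = 16300.
The coefficient (1 - P/K) = 0 when P = K, identifying K = 16300 as the carrying capacity.
(a) K = 16300; (b) equilibria P = 0 and P = 16300.


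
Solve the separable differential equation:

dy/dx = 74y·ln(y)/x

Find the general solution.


Separate: dy/[y ln(y)] = 74 dx/x.
Substitute u = ln(y): du/u = 74 dx/x.
Integrate: ln|ln(y)| = 74ln|x| + C₀, hence ln(y) = C·x^74.


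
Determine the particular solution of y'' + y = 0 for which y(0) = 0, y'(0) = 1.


Characteristic roots of r² + 1 = 0 are ±1i, so y = C₁cos(x) + C₂sin(x).
Apply y(0) = 0: C₁ = 0. Differentiate and apply y'(0) = 1: 1·C₂ = 1, so C₂ = 1.
Particular solution: y = sin(x).


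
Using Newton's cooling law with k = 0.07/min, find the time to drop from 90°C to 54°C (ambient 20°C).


From T(t) = T_a + (T₀ - T_a)e^(-kt), set T(t) = 54:
(54 - 20) / (90 - 20) = e^(-0.07t), so t = -ln(0.486)/0.07 ≈ 10.3 minutes.


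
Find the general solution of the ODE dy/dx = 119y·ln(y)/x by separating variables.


Separate: dy/[y ln(y)] = 119 dx/x.
Substitute u = ln(y): du/u = 119 dx/x.
Integrate: ln|ln(y)| = 119ln|x| + C₀, hence ln(y) = C·x^119.


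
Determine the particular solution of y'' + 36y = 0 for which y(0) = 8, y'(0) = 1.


Characteristic roots of r² + 36 = 0 are ±6i, so y = C₁cos(6x) + C₂sin(6x).
Apply y(0) = 8: C₁ = 8. Differentiate and apply y'(0) = 1: 6·C₂ = 1, so C₂ = 1/6.
Particular solution: y = 8cos(6x) + (1/6)sin(6x).


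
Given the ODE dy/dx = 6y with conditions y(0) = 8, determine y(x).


General solution of y' = 6y is y = Ce^(6x).
Apply y(0) = 8: C = 8.
Particular solution: y = 8e^(6x).


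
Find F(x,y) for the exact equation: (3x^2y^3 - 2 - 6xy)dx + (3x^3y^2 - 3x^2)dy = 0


Check exactness: ∂M/∂y = 9x^2y^2 - 6x and ∂N/∂x = 9x^2y^2 - 6x; equal, so the equation is exact.
Integrate M with respect to x (treating y as constant): ∫M dx = x^3y^3 - 2x - 3x^2y + h(y).
Differentiate w.r.t. y and set equal to N: all terms match, so h'(y) = 0 and h is a constant absorbed into C.
General solution: x^3y^3 - 2x - 3x^2y = C.


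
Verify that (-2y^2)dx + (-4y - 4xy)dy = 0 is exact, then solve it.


Check exactness: ∂M/∂y = -4y and ∂N/∂x = -4y; equal, so the equation is exact.
Integrate M with respect to x (treating y as constant): ∫M dx = -2xy^2 + h(y).
Differentiate w.r.t. y and set equal to N: the x-dependent terms already match, leaving h'(y) = -4y. Integrate: h(y) = -2y^2.
So F(x,y) = -2y^2 - 2xy^2.
General solution: -2y^2 - 2xy^2 = C.


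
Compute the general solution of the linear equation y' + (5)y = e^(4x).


P(x) = 5 ⇒ μ = e^(5x).
(μ y)' = e^(9x) ⇒ μ y = e^(9x)/9 + C.
Divide by μ: y = (1/9)e^(4x) + Ce^(-5x).


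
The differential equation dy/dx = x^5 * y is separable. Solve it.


Separate variables: dy/y = x^5 dx.
Integrate: ln|y| = (1/6)x^6 + C₀.
Exponentiate: y = Ce^((1/6)x^6).


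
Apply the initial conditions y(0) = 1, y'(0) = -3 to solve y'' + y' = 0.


Characteristic roots of r² + r = 0 are 0, -1.
General solution y = c₁ + c₂ e^(-x).
Apply y(0) = 1: c₁ + c₂ = 1. Apply y'(0) = -3: 0 c₁ - 1 c₂ = -3.
Solve: c₁ = -2, c₂ = 3.
Particular solution: y = -2 + 3e^(-x).


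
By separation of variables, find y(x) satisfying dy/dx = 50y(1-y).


Separate: dy/[y(1-y)] = 50 dx.
Partial fractions: 1/[y(1-y)] = 1/y + 1/(1-y).
Integrate: ln|y/(1-y)| = 50x + C₀.
Solve for y: y = 1/(1 + Ce^(-50x)).


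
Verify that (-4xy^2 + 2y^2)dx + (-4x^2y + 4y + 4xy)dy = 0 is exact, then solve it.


Check exactness: ∂M/∂y = -8xy + 4y and ∂N/∂x = -8xy + 4y; equal, so the equation is exact.
Integrate M with respect to x (treating y as constant): ∫M dx = -2x^2y^2 + 2xy^2 + h(y).
Differentiate w.r.t. y and set equal to N: the x-dependent terms already match, leaving h'(y) = 4y. Integrate: h(y) = 2y^2.
So F(x,y) = -2x^2y^2 + 2y^2 + 2xy^2.
General solution: -2x^2y^2 + 2y^2 + 2xy^2 = C.


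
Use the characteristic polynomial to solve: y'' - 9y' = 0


Characteristic equation: r² - 9r = 0.
Factor: (r - 0)(r - 9) = 0 ⇒ r = 0, 9 (distinct real).
General solution: y = C₁ + C₂e^(9x).


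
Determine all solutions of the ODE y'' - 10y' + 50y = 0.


Characteristic equation: r² - 10r + 50 = 0.
Discriminant is negative; roots r = 5 ± 5i (complex conjugate pair).
General solution uses e^(α x)(C₁ cos(β x) + C₂ sin(β x)): y = e^(5x)(C₁cos(5x) + C₂sin(5x)).


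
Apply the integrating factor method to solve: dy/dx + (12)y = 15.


P(x) = 12, Q(x) = 15; integrating factor μ = e^(12x).
(μ y)' = 15e^(12x) ⇒ μ y = (5/4)e^(12x) + C.
Divide by μ: y = 5/4 + Ce^(-12x).


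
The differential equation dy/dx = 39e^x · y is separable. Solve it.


Separate variables: dy/y = 39e^x dx.
Integrate: ln|y| = 39e^x + C₀.
Exponentiate: y = Ce^(39e^x).


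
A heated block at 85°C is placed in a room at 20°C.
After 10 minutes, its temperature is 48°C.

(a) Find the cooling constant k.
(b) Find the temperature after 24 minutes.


Newton's law: T(t) = T_a + (T₀ - T_a)e^(-kt).
(a) Use T(10) = 48: (48 - 20)/(85 - 20) = e^(-k·10), so k = -ln(0.431)/10 ≈ 0.0842.
(b) Apply k to t = 24: T(24) = 20 + (65)e^(-2.021) ≈ 28.6°C.


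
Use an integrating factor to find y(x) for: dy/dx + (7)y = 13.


P(x) = 7, Q(x) = 13; integrating factor μ = e^(7x).
(μ y)' = 13e^(7x) ⇒ μ y = (13/7)e^(7x) + C.
Divide by μ: y = 13/7 + Ce^(-7x).


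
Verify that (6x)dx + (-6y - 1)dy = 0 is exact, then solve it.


Check exactness: ∂M/∂y = 0 and ∂N/∂x = 0; equal, so the equation is exact.
Integrate M with respect to x (treating y as constant): ∫M dx = 3x^2 + h(y).
Differentiate w.r.t. y and set equal to N: the x-dependent terms already match, leaving h'(y) = -6y - 1. Integrate: h(y) = -3y^2 - y.
So F(x,y) = -3y^2 + 3x^2 - y.
General solution: -3y^2 + 3x^2 - y = C.


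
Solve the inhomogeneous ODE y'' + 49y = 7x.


Homogeneous: r² + 49 = 0 ⇒ r = ±7i, y_h = C₁cos(7x) + C₂sin(7x).
Polynomial forcing; try y_p = Ax + B. Then y_p'' + 49 y_p = 49(Ax + B) = 7x, so B = 0 and A = 1/7.
General solution: y = C₁cos(7x) + C₂sin(7x) + (1/7)x.


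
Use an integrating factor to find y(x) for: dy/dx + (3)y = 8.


P(x) = 3, Q(x) = 8; integrating factor μ = e^(3x).
(μ y)' = 8e^(3x) ⇒ μ y = (8/3)e^(3x) + C.
Divide by μ: y = 8/3 + Ce^(-3x).


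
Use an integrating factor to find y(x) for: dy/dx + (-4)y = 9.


P(x) = -4 ⇒ μ = e^(-4x).
(μ y)' = 9e^(-4x) ⇒ μ y = -(9/4)e^(-4x) + C.
Divide by μ: y = -9/4 + Ce^(4x).


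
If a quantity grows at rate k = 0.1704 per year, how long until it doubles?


Exponential growth: P(t) = P₀ e^(0.1704t). Set P(t)/P₀ = 2: e^(0.1704t) = 2.
Solve: t = ln(2)/0.1704 ≈ 4.07 years.


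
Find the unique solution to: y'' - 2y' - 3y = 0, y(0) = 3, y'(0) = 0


Characteristic roots of r² - 2r - 3 = 0 are -1, 3.
General solution y = c₁ e^(-x) + c₂ e^(3x).
Apply y(0) = 3: c₁ + c₂ = 3. Apply y'(0) = 0: -1 c₁ + 3 c₂ = 0.
Solve: c₁ = 9/4, c₂ = 3/4.
Particular solution: y = (9/4)e^(-x) + (3/4)e^(3x).


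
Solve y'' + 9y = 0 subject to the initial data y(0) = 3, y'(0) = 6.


Characteristic roots of r² + 9 = 0 are ±3i, so y = C₁cos(3x) + C₂sin(3x).
Apply y(0) = 3: C₁ = 3. Differentiate and apply y'(0) = 6: 3·C₂ = 6, so C₂ = 2.
Particular solution: y = 3cos(3x) + 2sin(3x).


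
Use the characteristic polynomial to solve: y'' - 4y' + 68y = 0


Characteristic equation: r² - 4r + 68 = 0.
Discriminant is negative; roots r = 2 ± 8i (complex conjugate pair).
General solution uses e^(α x)(C₁ cos(β x) + C₂ sin(β x)): y = e^(2x)(C₁cos(8x) + C₂sin(8x)).


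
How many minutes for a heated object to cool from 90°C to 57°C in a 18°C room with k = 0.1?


From T(t) = T_a + (T₀ - T_a)e^(-kt), set T(t) = 57:
(57 - 18) / (90 - 18) = e^(-0.1t), so t = -ln(0.542)/0.1 ≈ 6.1 minutes.


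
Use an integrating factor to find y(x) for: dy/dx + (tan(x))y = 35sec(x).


P(x) = tan(x) ⇒ μ = e^(∫tan(x)dx) = sec(x).
(sec(x) y)' = 35sec²(x) ⇒ sec(x) y = 35tan(x) + C.
Multiply by cos(x): y = 35sin(x) + C·cos(x).


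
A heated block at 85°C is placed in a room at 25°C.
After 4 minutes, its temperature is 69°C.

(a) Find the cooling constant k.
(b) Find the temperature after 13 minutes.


Newton's law: T(t) = T_a + (T₀ - T_a)e^(-kt).
(a) Use T(4) = 69: (69 - 25)/(85 - 25) = e^(-k·4), so k = -ln(0.733)/4 ≈ 0.0775.
(b) Apply k to t = 13: T(13) = 25 + (60)e^(-1.008) ≈ 46.9°C.


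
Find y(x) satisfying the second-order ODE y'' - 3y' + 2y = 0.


Characteristic equation: r² - 3r + 2 = 0.
Factor: (r - 1)(r - 2) = 0 ⇒ r = 1, 2 (distinct real).
General solution: y = C₁e^(x) + C₂e^(2x).


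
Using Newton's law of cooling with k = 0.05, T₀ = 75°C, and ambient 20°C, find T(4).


Newton's law: dT/dt = -k(T - T_a) has solution T(t) = T_a + (T₀ - T_a)e^(-kt).
Plug in T_a = 20, T₀ = 75, k = 0.05, t = 4: T(4) = 20 + (55)e^(-0.20) ≈ 65.0°C.


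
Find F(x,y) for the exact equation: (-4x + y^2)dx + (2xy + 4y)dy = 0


Check exactness: ∂M/∂y = 2y and ∂N/∂x = 2y; equal, so the equation is exact.
Integrate M with respect to x (treating y as constant): ∫M dx = -2x^2 + xy^2 + h(y).
Differentiate w.r.t. y and set equal to N: the x-dependent terms already match, leaving h'(y) = 4y. Integrate: h(y) = 2y^2.
So F(x,y) = -2x^2 + xy^2 + 2y^2.
General solution: -2x^2 + xy^2 + 2y^2 = C.


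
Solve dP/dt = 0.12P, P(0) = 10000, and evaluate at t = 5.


The ODE dP/dt = 0.12P has solution P(t) = P(0)e^(0.12t).
Substitute P(0) = 10000 and t = 5: P(5) = 10000 e^(0.60) ≈ 18221.


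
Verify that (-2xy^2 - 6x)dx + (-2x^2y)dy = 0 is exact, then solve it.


Check exactness: ∂M/∂y = -4xy and ∂N/∂x = -4xy; equal, so the equation is exact.
Integrate M with respect to x (treating y as constant): ∫M dx = -x^2y^2 - 3x^2 + h(y).
Differentiate w.r.t. y and set equal to N: all terms match, so h'(y) = 0 and h is a constant absorbed into C.
General solution: -x^2y^2 - 3x^2 = C.


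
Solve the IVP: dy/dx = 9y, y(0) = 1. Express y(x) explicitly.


General solution of y' = 9y is y = Ce^(9x).
Apply y(0) = 1: C = 1.
Particular solution: y = e^(9x).


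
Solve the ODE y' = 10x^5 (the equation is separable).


Integrate both sides with respect to x: y = ∫ 10x^5 dx = (5/3)x^6 + C.


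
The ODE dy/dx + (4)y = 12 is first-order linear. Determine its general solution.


P(x) = 4, Q(x) = 12; integrating factor μ = e^(4x).
(μ y)' = 12e^(4x) ⇒ μ y = 3e^(4x) + C.
Divide by μ: y = 3 + Ce^(-4x).


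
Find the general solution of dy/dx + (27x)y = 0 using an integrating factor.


P(x) = 27x ⇒ μ = e^((27/2)x²).
Q(x) = 0 so μ y is constant: y = Ce^(-(27/2)x²).


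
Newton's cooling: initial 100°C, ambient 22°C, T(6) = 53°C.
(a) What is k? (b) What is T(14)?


Newton's law: T(t) = T_a + (T₀ - T_a)e^(-kt).
(a) Use T(6) = 53: (53 - 22)/(100 - 22) = e^(-k·6), so k = -ln(0.397)/6 ≈ 0.1538.
(b) Apply k to t = 14: T(14) = 22 + (78)e^(-2.153) ≈ 31.1°C.


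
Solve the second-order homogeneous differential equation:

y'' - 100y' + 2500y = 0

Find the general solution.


Characteristic equation: r² - 100r + 2500 = 0, i.e. (r - 50)² = 0.
Repeated root r = 50; include an x factor for the second linearly independent solution.
General solution: y = (C₁ + C₂x)e^(50x).


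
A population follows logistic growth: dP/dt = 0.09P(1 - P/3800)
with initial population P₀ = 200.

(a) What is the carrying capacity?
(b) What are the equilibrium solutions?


Logistic ODE dP/dt = 0.09P(1 - P/3800) has equilibria where dP/dt = 0, i.e. P = 0 or P = 3800.
The coefficient (1 - P/K) = 0 when P = K, identifying K = 3800 as the carrying capacity.
(a) K = 3800; (b) equilibria P = 0 and P = 3800.


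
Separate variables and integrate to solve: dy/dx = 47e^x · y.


Separate variables: dy/y = 47e^x dx.
Integrate: ln|y| = 47e^x + C₀.
Exponentiate: y = Ce^(47e^x).


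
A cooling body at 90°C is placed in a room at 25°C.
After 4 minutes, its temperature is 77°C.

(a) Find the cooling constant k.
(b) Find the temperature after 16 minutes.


Newton's law: T(t) = T_a + (T₀ - T_a)e^(-kt).
(a) Use T(4) = 77: (77 - 25)/(90 - 25) = e^(-k·4), so k = -ln(0.800)/4 ≈ 0.0558.
(b) Apply k to t = 16: T(16) = 25 + (65)e^(-0.893) ≈ 51.6°C.


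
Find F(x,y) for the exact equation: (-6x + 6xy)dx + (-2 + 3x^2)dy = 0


Check exactness: ∂M/∂y = 6x and ∂N/∂x = 6x; equal, so the equation is exact.
Integrate M with respect to x (treating y as constant): ∫M dx = -3x^2 + 3x^2y + h(y).
Differentiate w.r.t. y and set equal to N: the x-dependent terms already match, leaving h'(y) = -2. Integrate: h(y) = -2y.
So F(x,y) = -3x^2 - 2y + 3x^2y.
General solution: -3x^2 - 2y + 3x^2y = C.


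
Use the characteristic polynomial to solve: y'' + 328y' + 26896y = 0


Characteristic equation: r² + 328r + 26896 = 0, i.e. (r + 164)² = 0.
Repeated root r = -164; include an x factor for the second linearly independent solution.
General solution: y = (C₁ + C₂x)e^(-164x).


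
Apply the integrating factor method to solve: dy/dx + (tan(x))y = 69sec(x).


P(x) = tan(x) ⇒ μ = e^(∫tan(x)dx) = sec(x).
(sec(x) y)' = 69sec²(x) ⇒ sec(x) y = 69tan(x) + C.
Multiply by cos(x): y = 69sin(x) + C·cos(x).


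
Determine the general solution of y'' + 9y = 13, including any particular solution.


Homogeneous part: r² + 9 = 0 ⇒ r = ±3i, so y_h = C₁cos(3x) + C₂sin(3x).
Try constant y_p = A; plug in: 9A = 13 ⇒ A = 13/9.
General solution: y = C₁cos(3x) + C₂sin(3x) + 13/9.


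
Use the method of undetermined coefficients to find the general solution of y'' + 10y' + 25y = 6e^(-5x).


Characteristic polynomial (r + 5)² = 0; repeated root r = -5.
y_h = (C₁ + C₂x)e^(-5x). Forcing matches the repeated root (resonance), so try y_p = Ax² e^(-5x).
Substitute and solve for A: 2A = 6, so A = 3.
General solution: y = (C₁ + C₂x + 3x²)e^(-5x).


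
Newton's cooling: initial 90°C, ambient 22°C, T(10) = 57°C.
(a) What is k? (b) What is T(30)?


Newton's law: T(t) = T_a + (T₀ - T_a)e^(-kt).
(a) Use T(10) = 57: (57 - 22)/(90 - 22) = e^(-k·10), so k = -ln(0.515)/10 ≈ 0.0664.
(b) Apply k to t = 30: T(30) = 22 + (68)e^(-1.992) ≈ 31.3°C.


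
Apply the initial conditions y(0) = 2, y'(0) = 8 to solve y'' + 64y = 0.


Characteristic roots of r² + 64 = 0 are ±8i, so y = C₁cos(8x) + C₂sin(8x).
Apply y(0) = 2: C₁ = 2. Differentiate and apply y'(0) = 8: 8·C₂ = 8, so C₂ = 1.
Particular solution: y = 2cos(8x) + sin(8x).


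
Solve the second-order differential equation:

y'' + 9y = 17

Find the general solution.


Homogeneous part: r² + 9 = 0 ⇒ r = ±3i, so y_h = C₁cos(3x) + C₂sin(3x).
Try constant y_p = A; plug in: 9A = 17 ⇒ A = 17/9.
General solution: y = C₁cos(3x) + C₂sin(3x) + 17/9.


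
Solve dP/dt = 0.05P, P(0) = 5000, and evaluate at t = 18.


The ODE dP/dt = 0.05P has solution P(t) = P(0)e^(0.05t).
Substitute P(0) = 5000 and t = 18: P(18) = 5000 e^(0.90) ≈ 12298.


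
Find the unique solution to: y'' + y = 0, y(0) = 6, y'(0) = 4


Characteristic roots of r² + 1 = 0 are ±1i, so y = C₁cos(x) + C₂sin(x).
Apply y(0) = 6: C₁ = 6. Differentiate and apply y'(0) = 4: 1·C₂ = 4, so C₂ = 4.
Particular solution: y = 6cos(x) + 4sin(x).


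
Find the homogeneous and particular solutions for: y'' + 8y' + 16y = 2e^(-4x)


Characteristic polynomial (r + 4)² = 0; repeated root r = -4.
y_h = (C₁ + C₂x)e^(-4x). Forcing matches the repeated root (resonance), so try y_p = Ax² e^(-4x).
Substitute and solve for A: 2A = 2, so A = 1.
General solution: y = (C₁ + C₂x + x²)e^(-4x).


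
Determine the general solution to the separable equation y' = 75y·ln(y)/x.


Separate: dy/[y ln(y)] = 75 dx/x.
Substitute u = ln(y): du/u = 75 dx/x.
Integrate: ln|ln(y)| = 75ln|x| + C₀, hence ln(y) = C·x^75.


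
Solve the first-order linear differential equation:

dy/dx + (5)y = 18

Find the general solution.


P(x) = 5, Q(x) = 18; integrating factor μ = e^(5x).
(μ y)' = 18e^(5x) ⇒ μ y = (18/5)e^(5x) + C.
Divide by μ: y = 18/5 + Ce^(-5x).


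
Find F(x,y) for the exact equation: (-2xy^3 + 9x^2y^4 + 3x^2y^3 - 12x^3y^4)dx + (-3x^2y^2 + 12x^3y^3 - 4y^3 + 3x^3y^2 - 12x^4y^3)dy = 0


Check exactness: ∂M/∂y = -6xy^2 + 36x^2y^3 + 9x^2y^2 - 48x^3y^3 and ∂N/∂x = -6xy^2 + 36x^2y^3 + 9x^2y^2 - 48x^3y^3; equal, so the equation is exact.
Integrate M with respect to x (treating y as constant): ∫M dx = -x^2y^3 + 3x^3y^4 + x^3y^3 - 3x^4y^4 + h(y).
Differentiate w.r.t. y and set equal to N: the x-dependent terms already match, leaving h'(y) = -4y^3. Integrate: h(y) = -y^4.
So F(x,y) = -x^2y^3 + 3x^3y^4 - y^4 + x^3y^3 - 3x^4y^4.
General solution: -x^2y^3 + 3x^3y^4 - y^4 + x^3y^3 - 3x^4y^4 = C.


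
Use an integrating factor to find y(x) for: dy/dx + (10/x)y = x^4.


P(x) = 10/x ⇒ μ = x^10.
(x^10 y)' = x^10·x^4 = x^14.
Integrate: x^10 y = x^15/(15) + C.
Solve for y: y = (1/15)x^5 + C/x^10.


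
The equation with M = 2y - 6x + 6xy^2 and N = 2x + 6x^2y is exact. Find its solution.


Check exactness: ∂M/∂y = 2 + 12xy and ∂N/∂x = 2 + 12xy; equal, so the equation is exact.
Integrate M with respect to x (treating y as constant): ∫M dx = 2xy - 3x^2 + 3x^2y^2 + h(y).
Differentiate w.r.t. y and set equal to N: all terms match, so h'(y) = 0 and h is a constant absorbed into C.
General solution: 2xy - 3x^2 + 3x^2y^2 = C.


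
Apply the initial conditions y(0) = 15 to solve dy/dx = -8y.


General solution of y' = -8y is y = Ce^(-8x).
Apply y(0) = 15: C = 15.
Particular solution: y = 15e^(-8x).


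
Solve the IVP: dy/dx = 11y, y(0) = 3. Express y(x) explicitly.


General solution of y' = 11y is y = Ce^(11x).
Apply y(0) = 3: C = 3.
Particular solution: y = 3e^(11x).


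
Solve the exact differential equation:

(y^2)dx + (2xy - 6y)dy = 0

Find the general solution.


Check exactness: ∂M/∂y = 2y and ∂N/∂x = 2y; equal, so the equation is exact.
Integrate M with respect to x (treating y as constant): ∫M dx = xy^2 + h(y).
Differentiate w.r.t. y and set equal to N: the x-dependent terms already match, leaving h'(y) = -6y. Integrate: h(y) = -3y^2.
So F(x,y) = xy^2 - 3y^2.
General solution: xy^2 - 3y^2 = C.


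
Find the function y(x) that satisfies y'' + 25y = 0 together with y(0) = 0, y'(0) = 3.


Characteristic roots of r² + 25 = 0 are ±5i, so y = C₁cos(5x) + C₂sin(5x).
Apply y(0) = 0: C₁ = 0. Differentiate and apply y'(0) = 3: 5·C₂ = 3, so C₂ = 3/5.
Particular solution: y = (3/5)sin(5x).


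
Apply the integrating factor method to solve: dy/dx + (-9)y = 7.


P(x) = -9 ⇒ μ = e^(-9x).
(μ y)' = 7e^(-9x) ⇒ μ y = -(7/9)e^(-9x) + C.
Divide by μ: y = -7/9 + Ce^(9x).


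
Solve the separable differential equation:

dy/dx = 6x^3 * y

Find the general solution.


Separate variables: dy/y = 6x^3 dx.
Integrate: ln|y| = (3/2)x^4 + C₀.
Exponentiate: y = Ce^((3/2)x^4).


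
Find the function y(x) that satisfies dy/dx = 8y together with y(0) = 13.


General solution of y' = 8y is y = Ce^(8x).
Apply y(0) = 13: C = 13.
Particular solution: y = 13e^(8x).


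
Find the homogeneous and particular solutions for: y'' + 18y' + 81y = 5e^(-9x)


Characteristic polynomial (r + 9)² = 0; repeated root r = -9.
y_h = (C₁ + C₂x)e^(-9x). Forcing matches the repeated root (resonance), so try y_p = Ax² e^(-9x).
Substitute and solve for A: 2A = 5, so A = 5/2.
General solution: y = (C₁ + C₂x + (5/2)x²)e^(-9x).


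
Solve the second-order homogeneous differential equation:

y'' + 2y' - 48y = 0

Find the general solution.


Characteristic equation: r² + 2r - 48 = 0.
Factor: (r - 6)(r + 8) = 0 ⇒ r = 6, -8 (distinct real).
General solution: y = C₁e^(6x) + C₂e^(-8x).


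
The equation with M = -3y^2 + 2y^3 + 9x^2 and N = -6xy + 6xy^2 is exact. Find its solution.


Check exactness: ∂M/∂y = -6y + 6y^2 and ∂N/∂x = -6y + 6y^2; equal, so the equation is exact.
Integrate M with respect to x (treating y as constant): ∫M dx = -3xy^2 + 2xy^3 + 3x^3 + h(y).
Differentiate w.r.t. y and set equal to N: all terms match, so h'(y) = 0 and h is a constant absorbed into C.
General solution: -3xy^2 + 2xy^3 + 3x^3 = C.


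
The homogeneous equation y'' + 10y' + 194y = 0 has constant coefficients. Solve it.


Characteristic equation: r² + 10r + 194 = 0.
Discriminant is negative; roots r = -5 ± 13i (complex conjugate pair).
General solution uses e^(α x)(C₁ cos(β x) + C₂ sin(β x)): y = e^(-5x)(C₁cos(13x) + C₂sin(13x)).


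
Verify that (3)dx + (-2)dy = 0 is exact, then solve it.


Check exactness: ∂M/∂y = 0 and ∂N/∂x = 0; equal, so the equation is exact.
Integrate M with respect to x (treating y as constant): ∫M dx = 3x + h(y).
Differentiate w.r.t. y and set equal to N: the x-dependent terms already match, leaving h'(y) = -2. Integrate: h(y) = -2y.
So F(x,y) = 3x - 2y.
General solution: 3x - 2y = C.


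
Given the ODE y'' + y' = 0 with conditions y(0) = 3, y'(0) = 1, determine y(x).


Characteristic roots of r² + r = 0 are -1, 0.
General solution y = c₁ e^(-x) + c₂.
Apply y(0) = 3: c₁ + c₂ = 3. Apply y'(0) = 1: -1 c₁ + 0 c₂ = 1.
Solve: c₁ = -1, c₂ = 4.
Particular solution: y = -e^(-x) + 4.


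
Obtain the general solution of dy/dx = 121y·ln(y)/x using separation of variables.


Separate: dy/[y ln(y)] = 121 dx/x.
Substitute u = ln(y): du/u = 121 dx/x.
Integrate: ln|ln(y)| = 121ln|x| + C₀, hence ln(y) = C·x^121.


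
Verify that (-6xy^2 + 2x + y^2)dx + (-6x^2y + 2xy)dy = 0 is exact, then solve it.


Check exactness: ∂M/∂y = -12xy + 2y and ∂N/∂x = -12xy + 2y; equal, so the equation is exact.
Integrate M with respect to x (treating y as constant): ∫M dx = -3x^2y^2 + x^2 + xy^2 + h(y).
Differentiate w.r.t. y and set equal to N: all terms match, so h'(y) = 0 and h is a constant absorbed into C.
General solution: -3x^2y^2 + x^2 + xy^2 = C.


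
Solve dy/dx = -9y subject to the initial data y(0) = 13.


General solution of y' = -9y is y = Ce^(-9x).
Apply y(0) = 13: C = 13.
Particular solution: y = 13e^(-9x).


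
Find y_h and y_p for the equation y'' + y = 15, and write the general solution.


Homogeneous part: r² + 1 = 0 ⇒ r = ±1i, so y_h = C₁cos(x) + C₂sin(x).
Try constant y_p = A; plug in: 1A = 15 ⇒ A = 15.
General solution: y = C₁cos(x) + C₂sin(x) + 15.


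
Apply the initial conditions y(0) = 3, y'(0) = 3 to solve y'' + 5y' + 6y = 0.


Characteristic roots of r² + 5r + 6 = 0 are -3, -2.
General solution y = c₁ e^(-3x) + c₂ e^(-2x).
Apply y(0) = 3: c₁ + c₂ = 3. Apply y'(0) = 3: -3 c₁ - 2 c₂ = 3.
Solve: c₁ = -9, c₂ = 12.
Particular solution: y = -9e^(-3x) + 12e^(-2x).
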